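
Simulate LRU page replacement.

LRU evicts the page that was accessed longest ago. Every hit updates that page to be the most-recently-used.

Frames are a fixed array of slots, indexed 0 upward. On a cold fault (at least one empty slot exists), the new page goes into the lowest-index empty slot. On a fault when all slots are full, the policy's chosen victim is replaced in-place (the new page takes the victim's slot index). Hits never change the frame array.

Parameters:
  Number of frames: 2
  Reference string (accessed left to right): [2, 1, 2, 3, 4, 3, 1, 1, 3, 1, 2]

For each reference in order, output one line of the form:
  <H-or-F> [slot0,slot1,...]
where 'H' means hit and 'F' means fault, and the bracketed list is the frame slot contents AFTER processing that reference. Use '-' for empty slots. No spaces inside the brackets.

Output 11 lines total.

F [2,-]
F [2,1]
H [2,1]
F [2,3]
F [4,3]
H [4,3]
F [1,3]
H [1,3]
H [1,3]
H [1,3]
F [1,2]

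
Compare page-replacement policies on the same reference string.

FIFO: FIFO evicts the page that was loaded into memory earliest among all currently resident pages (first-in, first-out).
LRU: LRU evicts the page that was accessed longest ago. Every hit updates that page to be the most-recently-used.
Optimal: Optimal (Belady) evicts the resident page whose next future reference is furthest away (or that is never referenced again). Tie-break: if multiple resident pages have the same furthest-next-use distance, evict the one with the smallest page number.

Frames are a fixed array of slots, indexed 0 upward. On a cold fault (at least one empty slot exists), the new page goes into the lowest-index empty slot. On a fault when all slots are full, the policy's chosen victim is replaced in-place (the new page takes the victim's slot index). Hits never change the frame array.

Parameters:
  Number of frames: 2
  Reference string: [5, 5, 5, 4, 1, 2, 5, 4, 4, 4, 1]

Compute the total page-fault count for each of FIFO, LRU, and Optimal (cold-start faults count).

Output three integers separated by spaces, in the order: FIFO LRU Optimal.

Answer: 7 7 6

Derivation:
--- FIFO ---
  step 0: ref 5 -> FAULT, frames=[5,-] (faults so far: 1)
  step 1: ref 5 -> HIT, frames=[5,-] (faults so far: 1)
  step 2: ref 5 -> HIT, frames=[5,-] (faults so far: 1)
  step 3: ref 4 -> FAULT, frames=[5,4] (faults so far: 2)
  step 4: ref 1 -> FAULT, evict 5, frames=[1,4] (faults so far: 3)
  step 5: ref 2 -> FAULT, evict 4, frames=[1,2] (faults so far: 4)
  step 6: ref 5 -> FAULT, evict 1, frames=[5,2] (faults so far: 5)
  step 7: ref 4 -> FAULT, evict 2, frames=[5,4] (faults so far: 6)
  step 8: ref 4 -> HIT, frames=[5,4] (faults so far: 6)
  step 9: ref 4 -> HIT, frames=[5,4] (faults so far: 6)
  step 10: ref 1 -> FAULT, evict 5, frames=[1,4] (faults so far: 7)
  FIFO total faults: 7
--- LRU ---
  step 0: ref 5 -> FAULT, frames=[5,-] (faults so far: 1)
  step 1: ref 5 -> HIT, frames=[5,-] (faults so far: 1)
  step 2: ref 5 -> HIT, frames=[5,-] (faults so far: 1)
  step 3: ref 4 -> FAULT, frames=[5,4] (faults so far: 2)
  step 4: ref 1 -> FAULT, evict 5, frames=[1,4] (faults so far: 3)
  step 5: ref 2 -> FAULT, evict 4, frames=[1,2] (faults so far: 4)
  step 6: ref 5 -> FAULT, evict 1, frames=[5,2] (faults so far: 5)
  step 7: ref 4 -> FAULT, evict 2, frames=[5,4] (faults so far: 6)
  step 8: ref 4 -> HIT, frames=[5,4] (faults so far: 6)
  step 9: ref 4 -> HIT, frames=[5,4] (faults so far: 6)
  step 10: ref 1 -> FAULT, evict 5, frames=[1,4] (faults so far: 7)
  LRU total faults: 7
--- Optimal ---
  step 0: ref 5 -> FAULT, frames=[5,-] (faults so far: 1)
  step 1: ref 5 -> HIT, frames=[5,-] (faults so far: 1)
  step 2: ref 5 -> HIT, frames=[5,-] (faults so far: 1)
  step 3: ref 4 -> FAULT, frames=[5,4] (faults so far: 2)
  step 4: ref 1 -> FAULT, evict 4, frames=[5,1] (faults so far: 3)
  step 5: ref 2 -> FAULT, evict 1, frames=[5,2] (faults so far: 4)
  step 6: ref 5 -> HIT, frames=[5,2] (faults so far: 4)
  step 7: ref 4 -> FAULT, evict 2, frames=[5,4] (faults so far: 5)
  step 8: ref 4 -> HIT, frames=[5,4] (faults so far: 5)
  step 9: ref 4 -> HIT, frames=[5,4] (faults so far: 5)
  step 10: ref 1 -> FAULT, evict 4, frames=[5,1] (faults so far: 6)
  Optimal total faults: 6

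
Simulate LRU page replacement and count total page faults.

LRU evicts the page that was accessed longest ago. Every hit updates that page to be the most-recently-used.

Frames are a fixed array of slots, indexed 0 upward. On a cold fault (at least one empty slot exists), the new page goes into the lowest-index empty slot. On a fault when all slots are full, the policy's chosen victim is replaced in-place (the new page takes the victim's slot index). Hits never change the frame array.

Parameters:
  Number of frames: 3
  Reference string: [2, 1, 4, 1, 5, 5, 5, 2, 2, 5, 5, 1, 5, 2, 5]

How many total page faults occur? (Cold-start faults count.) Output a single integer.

Step 0: ref 2 → FAULT, frames=[2,-,-]
Step 1: ref 1 → FAULT, frames=[2,1,-]
Step 2: ref 4 → FAULT, frames=[2,1,4]
Step 3: ref 1 → HIT, frames=[2,1,4]
Step 4: ref 5 → FAULT (evict 2), frames=[5,1,4]
Step 5: ref 5 → HIT, frames=[5,1,4]
Step 6: ref 5 → HIT, frames=[5,1,4]
Step 7: ref 2 → FAULT (evict 4), frames=[5,1,2]
Step 8: ref 2 → HIT, frames=[5,1,2]
Step 9: ref 5 → HIT, frames=[5,1,2]
Step 10: ref 5 → HIT, frames=[5,1,2]
Step 11: ref 1 → HIT, frames=[5,1,2]
Step 12: ref 5 → HIT, frames=[5,1,2]
Step 13: ref 2 → HIT, frames=[5,1,2]
Step 14: ref 5 → HIT, frames=[5,1,2]
Total faults: 5

Answer: 5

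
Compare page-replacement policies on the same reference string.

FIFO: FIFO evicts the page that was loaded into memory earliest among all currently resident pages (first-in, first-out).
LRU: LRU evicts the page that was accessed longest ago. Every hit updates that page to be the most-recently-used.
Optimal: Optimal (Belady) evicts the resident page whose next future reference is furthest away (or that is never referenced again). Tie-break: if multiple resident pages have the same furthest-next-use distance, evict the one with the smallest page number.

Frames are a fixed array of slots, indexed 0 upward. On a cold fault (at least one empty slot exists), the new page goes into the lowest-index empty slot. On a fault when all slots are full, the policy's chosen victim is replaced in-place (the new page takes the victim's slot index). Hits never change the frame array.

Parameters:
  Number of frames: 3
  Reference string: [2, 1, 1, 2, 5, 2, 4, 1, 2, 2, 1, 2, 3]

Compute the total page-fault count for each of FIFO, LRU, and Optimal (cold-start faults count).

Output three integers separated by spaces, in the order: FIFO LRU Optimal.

--- FIFO ---
  step 0: ref 2 -> FAULT, frames=[2,-,-] (faults so far: 1)
  step 1: ref 1 -> FAULT, frames=[2,1,-] (faults so far: 2)
  step 2: ref 1 -> HIT, frames=[2,1,-] (faults so far: 2)
  step 3: ref 2 -> HIT, frames=[2,1,-] (faults so far: 2)
  step 4: ref 5 -> FAULT, frames=[2,1,5] (faults so far: 3)
  step 5: ref 2 -> HIT, frames=[2,1,5] (faults so far: 3)
  step 6: ref 4 -> FAULT, evict 2, frames=[4,1,5] (faults so far: 4)
  step 7: ref 1 -> HIT, frames=[4,1,5] (faults so far: 4)
  step 8: ref 2 -> FAULT, evict 1, frames=[4,2,5] (faults so far: 5)
  step 9: ref 2 -> HIT, frames=[4,2,5] (faults so far: 5)
  step 10: ref 1 -> FAULT, evict 5, frames=[4,2,1] (faults so far: 6)
  step 11: ref 2 -> HIT, frames=[4,2,1] (faults so far: 6)
  step 12: ref 3 -> FAULT, evict 4, frames=[3,2,1] (faults so far: 7)
  FIFO total faults: 7
--- LRU ---
  step 0: ref 2 -> FAULT, frames=[2,-,-] (faults so far: 1)
  step 1: ref 1 -> FAULT, frames=[2,1,-] (faults so far: 2)
  step 2: ref 1 -> HIT, frames=[2,1,-] (faults so far: 2)
  step 3: ref 2 -> HIT, frames=[2,1,-] (faults so far: 2)
  step 4: ref 5 -> FAULT, frames=[2,1,5] (faults so far: 3)
  step 5: ref 2 -> HIT, frames=[2,1,5] (faults so far: 3)
  step 6: ref 4 -> FAULT, evict 1, frames=[2,4,5] (faults so far: 4)
  step 7: ref 1 -> FAULT, evict 5, frames=[2,4,1] (faults so far: 5)
  step 8: ref 2 -> HIT, frames=[2,4,1] (faults so far: 5)
  step 9: ref 2 -> HIT, frames=[2,4,1] (faults so far: 5)
  step 10: ref 1 -> HIT, frames=[2,4,1] (faults so far: 5)
  step 11: ref 2 -> HIT, frames=[2,4,1] (faults so far: 5)
  step 12: ref 3 -> FAULT, evict 4, frames=[2,3,1] (faults so far: 6)
  LRU total faults: 6
--- Optimal ---
  step 0: ref 2 -> FAULT, frames=[2,-,-] (faults so far: 1)
  step 1: ref 1 -> FAULT, frames=[2,1,-] (faults so far: 2)
  step 2: ref 1 -> HIT, frames=[2,1,-] (faults so far: 2)
  step 3: ref 2 -> HIT, frames=[2,1,-] (faults so far: 2)
  step 4: ref 5 -> FAULT, frames=[2,1,5] (faults so far: 3)
  step 5: ref 2 -> HIT, frames=[2,1,5] (faults so far: 3)
  step 6: ref 4 -> FAULT, evict 5, frames=[2,1,4] (faults so far: 4)
  step 7: ref 1 -> HIT, frames=[2,1,4] (faults so far: 4)
  step 8: ref 2 -> HIT, frames=[2,1,4] (faults so far: 4)
  step 9: ref 2 -> HIT, frames=[2,1,4] (faults so far: 4)
  step 10: ref 1 -> HIT, frames=[2,1,4] (faults so far: 4)
  step 11: ref 2 -> HIT, frames=[2,1,4] (faults so far: 4)
  step 12: ref 3 -> FAULT, evict 1, frames=[2,3,4] (faults so far: 5)
  Optimal total faults: 5

Answer: 7 6 5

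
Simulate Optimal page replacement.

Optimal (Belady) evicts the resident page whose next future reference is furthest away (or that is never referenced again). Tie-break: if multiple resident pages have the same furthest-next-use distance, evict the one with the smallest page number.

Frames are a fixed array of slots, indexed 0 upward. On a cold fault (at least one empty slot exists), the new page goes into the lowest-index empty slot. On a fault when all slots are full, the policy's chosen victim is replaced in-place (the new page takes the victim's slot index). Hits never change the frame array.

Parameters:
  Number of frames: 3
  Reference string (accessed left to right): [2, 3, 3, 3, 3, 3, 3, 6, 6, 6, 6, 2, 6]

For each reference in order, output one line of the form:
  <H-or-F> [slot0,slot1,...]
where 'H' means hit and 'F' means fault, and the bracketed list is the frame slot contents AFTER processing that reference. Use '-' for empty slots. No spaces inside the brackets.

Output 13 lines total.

F [2,-,-]
F [2,3,-]
H [2,3,-]
H [2,3,-]
H [2,3,-]
H [2,3,-]
H [2,3,-]
F [2,3,6]
H [2,3,6]
H [2,3,6]
H [2,3,6]
H [2,3,6]
H [2,3,6]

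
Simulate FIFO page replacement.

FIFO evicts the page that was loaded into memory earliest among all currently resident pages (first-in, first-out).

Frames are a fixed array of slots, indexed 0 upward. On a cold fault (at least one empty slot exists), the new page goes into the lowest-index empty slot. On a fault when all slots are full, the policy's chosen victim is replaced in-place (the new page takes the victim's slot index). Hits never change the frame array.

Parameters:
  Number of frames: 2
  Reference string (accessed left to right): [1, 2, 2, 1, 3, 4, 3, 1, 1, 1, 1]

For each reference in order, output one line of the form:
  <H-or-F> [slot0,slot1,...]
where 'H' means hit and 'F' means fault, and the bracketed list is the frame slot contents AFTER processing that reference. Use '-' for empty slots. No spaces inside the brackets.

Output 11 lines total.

F [1,-]
F [1,2]
H [1,2]
H [1,2]
F [3,2]
F [3,4]
H [3,4]
F [1,4]
H [1,4]
H [1,4]
H [1,4]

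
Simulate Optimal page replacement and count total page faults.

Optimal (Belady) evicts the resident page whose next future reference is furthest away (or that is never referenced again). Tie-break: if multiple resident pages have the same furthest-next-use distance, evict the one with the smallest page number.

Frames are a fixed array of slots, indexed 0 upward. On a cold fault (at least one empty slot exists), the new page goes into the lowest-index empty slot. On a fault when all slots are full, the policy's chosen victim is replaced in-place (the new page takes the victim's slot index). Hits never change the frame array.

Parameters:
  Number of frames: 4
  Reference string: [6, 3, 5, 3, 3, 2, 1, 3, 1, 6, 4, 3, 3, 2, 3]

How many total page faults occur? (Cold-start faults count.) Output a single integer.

Step 0: ref 6 → FAULT, frames=[6,-,-,-]
Step 1: ref 3 → FAULT, frames=[6,3,-,-]
Step 2: ref 5 → FAULT, frames=[6,3,5,-]
Step 3: ref 3 → HIT, frames=[6,3,5,-]
Step 4: ref 3 → HIT, frames=[6,3,5,-]
Step 5: ref 2 → FAULT, frames=[6,3,5,2]
Step 6: ref 1 → FAULT (evict 5), frames=[6,3,1,2]
Step 7: ref 3 → HIT, frames=[6,3,1,2]
Step 8: ref 1 → HIT, frames=[6,3,1,2]
Step 9: ref 6 → HIT, frames=[6,3,1,2]
Step 10: ref 4 → FAULT (evict 1), frames=[6,3,4,2]
Step 11: ref 3 → HIT, frames=[6,3,4,2]
Step 12: ref 3 → HIT, frames=[6,3,4,2]
Step 13: ref 2 → HIT, frames=[6,3,4,2]
Step 14: ref 3 → HIT, frames=[6,3,4,2]
Total faults: 6

Answer: 6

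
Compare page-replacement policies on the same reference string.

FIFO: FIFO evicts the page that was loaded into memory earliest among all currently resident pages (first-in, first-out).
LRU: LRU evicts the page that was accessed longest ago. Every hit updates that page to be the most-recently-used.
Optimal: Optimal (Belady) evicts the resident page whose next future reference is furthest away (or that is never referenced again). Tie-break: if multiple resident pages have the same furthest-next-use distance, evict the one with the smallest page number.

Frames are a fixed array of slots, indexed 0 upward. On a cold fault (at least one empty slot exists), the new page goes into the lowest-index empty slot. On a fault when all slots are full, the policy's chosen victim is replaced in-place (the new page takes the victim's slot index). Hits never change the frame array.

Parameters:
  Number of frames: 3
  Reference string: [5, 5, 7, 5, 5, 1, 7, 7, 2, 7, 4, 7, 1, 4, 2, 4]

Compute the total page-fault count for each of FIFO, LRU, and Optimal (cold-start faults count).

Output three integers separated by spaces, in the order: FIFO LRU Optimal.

--- FIFO ---
  step 0: ref 5 -> FAULT, frames=[5,-,-] (faults so far: 1)
  step 1: ref 5 -> HIT, frames=[5,-,-] (faults so far: 1)
  step 2: ref 7 -> FAULT, frames=[5,7,-] (faults so far: 2)
  step 3: ref 5 -> HIT, frames=[5,7,-] (faults so far: 2)
  step 4: ref 5 -> HIT, frames=[5,7,-] (faults so far: 2)
  step 5: ref 1 -> FAULT, frames=[5,7,1] (faults so far: 3)
  step 6: ref 7 -> HIT, frames=[5,7,1] (faults so far: 3)
  step 7: ref 7 -> HIT, frames=[5,7,1] (faults so far: 3)
  step 8: ref 2 -> FAULT, evict 5, frames=[2,7,1] (faults so far: 4)
  step 9: ref 7 -> HIT, frames=[2,7,1] (faults so far: 4)
  step 10: ref 4 -> FAULT, evict 7, frames=[2,4,1] (faults so far: 5)
  step 11: ref 7 -> FAULT, evict 1, frames=[2,4,7] (faults so far: 6)
  step 12: ref 1 -> FAULT, evict 2, frames=[1,4,7] (faults so far: 7)
  step 13: ref 4 -> HIT, frames=[1,4,7] (faults so far: 7)
  step 14: ref 2 -> FAULT, evict 4, frames=[1,2,7] (faults so far: 8)
  step 15: ref 4 -> FAULT, evict 7, frames=[1,2,4] (faults so far: 9)
  FIFO total faults: 9
--- LRU ---
  step 0: ref 5 -> FAULT, frames=[5,-,-] (faults so far: 1)
  step 1: ref 5 -> HIT, frames=[5,-,-] (faults so far: 1)
  step 2: ref 7 -> FAULT, frames=[5,7,-] (faults so far: 2)
  step 3: ref 5 -> HIT, frames=[5,7,-] (faults so far: 2)
  step 4: ref 5 -> HIT, frames=[5,7,-] (faults so far: 2)
  step 5: ref 1 -> FAULT, frames=[5,7,1] (faults so far: 3)
  step 6: ref 7 -> HIT, frames=[5,7,1] (faults so far: 3)
  step 7: ref 7 -> HIT, frames=[5,7,1] (faults so far: 3)
  step 8: ref 2 -> FAULT, evict 5, frames=[2,7,1] (faults so far: 4)
  step 9: ref 7 -> HIT, frames=[2,7,1] (faults so far: 4)
  step 10: ref 4 -> FAULT, evict 1, frames=[2,7,4] (faults so far: 5)
  step 11: ref 7 -> HIT, frames=[2,7,4] (faults so far: 5)
  step 12: ref 1 -> FAULT, evict 2, frames=[1,7,4] (faults so far: 6)
  step 13: ref 4 -> HIT, frames=[1,7,4] (faults so far: 6)
  step 14: ref 2 -> FAULT, evict 7, frames=[1,2,4] (faults so far: 7)
  step 15: ref 4 -> HIT, frames=[1,2,4] (faults so far: 7)
  LRU total faults: 7
--- Optimal ---
  step 0: ref 5 -> FAULT, frames=[5,-,-] (faults so far: 1)
  step 1: ref 5 -> HIT, frames=[5,-,-] (faults so far: 1)
  step 2: ref 7 -> FAULT, frames=[5,7,-] (faults so far: 2)
  step 3: ref 5 -> HIT, frames=[5,7,-] (faults so far: 2)
  step 4: ref 5 -> HIT, frames=[5,7,-] (faults so far: 2)
  step 5: ref 1 -> FAULT, frames=[5,7,1] (faults so far: 3)
  step 6: ref 7 -> HIT, frames=[5,7,1] (faults so far: 3)
  step 7: ref 7 -> HIT, frames=[5,7,1] (faults so far: 3)
  step 8: ref 2 -> FAULT, evict 5, frames=[2,7,1] (faults so far: 4)
  step 9: ref 7 -> HIT, frames=[2,7,1] (faults so far: 4)
  step 10: ref 4 -> FAULT, evict 2, frames=[4,7,1] (faults so far: 5)
  step 11: ref 7 -> HIT, frames=[4,7,1] (faults so far: 5)
  step 12: ref 1 -> HIT, frames=[4,7,1] (faults so far: 5)
  step 13: ref 4 -> HIT, frames=[4,7,1] (faults so far: 5)
  step 14: ref 2 -> FAULT, evict 1, frames=[4,7,2] (faults so far: 6)
  step 15: ref 4 -> HIT, frames=[4,7,2] (faults so far: 6)
  Optimal total faults: 6

Answer: 9 7 6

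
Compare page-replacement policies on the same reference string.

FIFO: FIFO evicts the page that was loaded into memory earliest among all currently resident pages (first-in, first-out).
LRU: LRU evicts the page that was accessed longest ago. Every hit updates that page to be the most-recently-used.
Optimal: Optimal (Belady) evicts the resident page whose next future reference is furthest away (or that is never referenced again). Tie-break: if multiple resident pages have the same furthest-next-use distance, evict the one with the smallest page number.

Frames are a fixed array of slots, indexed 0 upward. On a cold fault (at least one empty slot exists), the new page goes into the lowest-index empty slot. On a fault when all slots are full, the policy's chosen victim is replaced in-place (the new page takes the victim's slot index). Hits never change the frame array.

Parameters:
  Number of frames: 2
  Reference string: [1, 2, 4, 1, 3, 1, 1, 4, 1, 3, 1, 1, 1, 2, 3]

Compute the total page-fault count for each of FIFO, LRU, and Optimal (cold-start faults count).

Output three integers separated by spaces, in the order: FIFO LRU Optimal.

Answer: 9 9 7

Derivation:
--- FIFO ---
  step 0: ref 1 -> FAULT, frames=[1,-] (faults so far: 1)
  step 1: ref 2 -> FAULT, frames=[1,2] (faults so far: 2)
  step 2: ref 4 -> FAULT, evict 1, frames=[4,2] (faults so far: 3)
  step 3: ref 1 -> FAULT, evict 2, frames=[4,1] (faults so far: 4)
  step 4: ref 3 -> FAULT, evict 4, frames=[3,1] (faults so far: 5)
  step 5: ref 1 -> HIT, frames=[3,1] (faults so far: 5)
  step 6: ref 1 -> HIT, frames=[3,1] (faults so far: 5)
  step 7: ref 4 -> FAULT, evict 1, frames=[3,4] (faults so far: 6)
  step 8: ref 1 -> FAULT, evict 3, frames=[1,4] (faults so far: 7)
  step 9: ref 3 -> FAULT, evict 4, frames=[1,3] (faults so far: 8)
  step 10: ref 1 -> HIT, frames=[1,3] (faults so far: 8)
  step 11: ref 1 -> HIT, frames=[1,3] (faults so far: 8)
  step 12: ref 1 -> HIT, frames=[1,3] (faults so far: 8)
  step 13: ref 2 -> FAULT, evict 1, frames=[2,3] (faults so far: 9)
  step 14: ref 3 -> HIT, frames=[2,3] (faults so far: 9)
  FIFO total faults: 9
--- LRU ---
  step 0: ref 1 -> FAULT, frames=[1,-] (faults so far: 1)
  step 1: ref 2 -> FAULT, frames=[1,2] (faults so far: 2)
  step 2: ref 4 -> FAULT, evict 1, frames=[4,2] (faults so far: 3)
  step 3: ref 1 -> FAULT, evict 2, frames=[4,1] (faults so far: 4)
  step 4: ref 3 -> FAULT, evict 4, frames=[3,1] (faults so far: 5)
  step 5: ref 1 -> HIT, frames=[3,1] (faults so far: 5)
  step 6: ref 1 -> HIT, frames=[3,1] (faults so far: 5)
  step 7: ref 4 -> FAULT, evict 3, frames=[4,1] (faults so far: 6)
  step 8: ref 1 -> HIT, frames=[4,1] (faults so far: 6)
  step 9: ref 3 -> FAULT, evict 4, frames=[3,1] (faults so far: 7)
  step 10: ref 1 -> HIT, frames=[3,1] (faults so far: 7)
  step 11: ref 1 -> HIT, frames=[3,1] (faults so far: 7)
  step 12: ref 1 -> HIT, frames=[3,1] (faults so far: 7)
  step 13: ref 2 -> FAULT, evict 3, frames=[2,1] (faults so far: 8)
  step 14: ref 3 -> FAULT, evict 1, frames=[2,3] (faults so far: 9)
  LRU total faults: 9
--- Optimal ---
  step 0: ref 1 -> FAULT, frames=[1,-] (faults so far: 1)
  step 1: ref 2 -> FAULT, frames=[1,2] (faults so far: 2)
  step 2: ref 4 -> FAULT, evict 2, frames=[1,4] (faults so far: 3)
  step 3: ref 1 -> HIT, frames=[1,4] (faults so far: 3)
  step 4: ref 3 -> FAULT, evict 4, frames=[1,3] (faults so far: 4)
  step 5: ref 1 -> HIT, frames=[1,3] (faults so far: 4)
  step 6: ref 1 -> HIT, frames=[1,3] (faults so far: 4)
  step 7: ref 4 -> FAULT, evict 3, frames=[1,4] (faults so far: 5)
  step 8: ref 1 -> HIT, frames=[1,4] (faults so far: 5)
  step 9: ref 3 -> FAULT, evict 4, frames=[1,3] (faults so far: 6)
  step 10: ref 1 -> HIT, frames=[1,3] (faults so far: 6)
  step 11: ref 1 -> HIT, frames=[1,3] (faults so far: 6)
  step 12: ref 1 -> HIT, frames=[1,3] (faults so far: 6)
  step 13: ref 2 -> FAULT, evict 1, frames=[2,3] (faults so far: 7)
  step 14: ref 3 -> HIT, frames=[2,3] (faults so far: 7)
  Optimal total faults: 7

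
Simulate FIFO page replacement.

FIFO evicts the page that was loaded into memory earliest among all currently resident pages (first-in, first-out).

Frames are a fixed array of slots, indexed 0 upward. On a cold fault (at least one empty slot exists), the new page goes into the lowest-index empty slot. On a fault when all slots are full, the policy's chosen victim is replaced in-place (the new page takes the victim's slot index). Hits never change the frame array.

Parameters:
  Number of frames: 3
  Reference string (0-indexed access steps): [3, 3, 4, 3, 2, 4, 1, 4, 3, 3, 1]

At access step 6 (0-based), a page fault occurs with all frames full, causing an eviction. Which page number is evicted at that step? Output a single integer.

Step 0: ref 3 -> FAULT, frames=[3,-,-]
Step 1: ref 3 -> HIT, frames=[3,-,-]
Step 2: ref 4 -> FAULT, frames=[3,4,-]
Step 3: ref 3 -> HIT, frames=[3,4,-]
Step 4: ref 2 -> FAULT, frames=[3,4,2]
Step 5: ref 4 -> HIT, frames=[3,4,2]
Step 6: ref 1 -> FAULT, evict 3, frames=[1,4,2]
At step 6: evicted page 3

Answer: 3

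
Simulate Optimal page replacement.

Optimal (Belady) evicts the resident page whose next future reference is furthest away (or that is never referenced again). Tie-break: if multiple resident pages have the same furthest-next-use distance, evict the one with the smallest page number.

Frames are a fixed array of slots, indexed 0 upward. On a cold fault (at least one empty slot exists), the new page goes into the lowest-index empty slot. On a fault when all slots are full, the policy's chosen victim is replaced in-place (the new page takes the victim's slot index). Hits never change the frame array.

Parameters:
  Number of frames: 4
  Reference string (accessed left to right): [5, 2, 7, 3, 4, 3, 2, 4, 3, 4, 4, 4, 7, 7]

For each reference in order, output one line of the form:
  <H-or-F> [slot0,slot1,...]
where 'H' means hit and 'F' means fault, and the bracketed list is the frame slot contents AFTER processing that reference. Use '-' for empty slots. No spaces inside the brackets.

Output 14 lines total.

F [5,-,-,-]
F [5,2,-,-]
F [5,2,7,-]
F [5,2,7,3]
F [4,2,7,3]
H [4,2,7,3]
H [4,2,7,3]
H [4,2,7,3]
H [4,2,7,3]
H [4,2,7,3]
H [4,2,7,3]
H [4,2,7,3]
H [4,2,7,3]
H [4,2,7,3]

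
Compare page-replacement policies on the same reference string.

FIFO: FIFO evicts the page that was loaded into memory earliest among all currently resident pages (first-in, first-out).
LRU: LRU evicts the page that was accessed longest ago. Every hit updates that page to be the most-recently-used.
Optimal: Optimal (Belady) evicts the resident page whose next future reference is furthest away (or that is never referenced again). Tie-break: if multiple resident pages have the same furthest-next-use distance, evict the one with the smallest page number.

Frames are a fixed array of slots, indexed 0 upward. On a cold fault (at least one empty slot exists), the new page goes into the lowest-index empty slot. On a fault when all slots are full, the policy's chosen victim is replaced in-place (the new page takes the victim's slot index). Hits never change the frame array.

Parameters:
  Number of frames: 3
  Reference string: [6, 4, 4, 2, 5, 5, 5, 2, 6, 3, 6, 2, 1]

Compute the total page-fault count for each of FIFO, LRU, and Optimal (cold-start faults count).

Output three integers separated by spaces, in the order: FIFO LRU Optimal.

Answer: 8 7 6

Derivation:
--- FIFO ---
  step 0: ref 6 -> FAULT, frames=[6,-,-] (faults so far: 1)
  step 1: ref 4 -> FAULT, frames=[6,4,-] (faults so far: 2)
  step 2: ref 4 -> HIT, frames=[6,4,-] (faults so far: 2)
  step 3: ref 2 -> FAULT, frames=[6,4,2] (faults so far: 3)
  step 4: ref 5 -> FAULT, evict 6, frames=[5,4,2] (faults so far: 4)
  step 5: ref 5 -> HIT, frames=[5,4,2] (faults so far: 4)
  step 6: ref 5 -> HIT, frames=[5,4,2] (faults so far: 4)
  step 7: ref 2 -> HIT, frames=[5,4,2] (faults so far: 4)
  step 8: ref 6 -> FAULT, evict 4, frames=[5,6,2] (faults so far: 5)
  step 9: ref 3 -> FAULT, evict 2, frames=[5,6,3] (faults so far: 6)
  step 10: ref 6 -> HIT, frames=[5,6,3] (faults so far: 6)
  step 11: ref 2 -> FAULT, evict 5, frames=[2,6,3] (faults so far: 7)
  step 12: ref 1 -> FAULT, evict 6, frames=[2,1,3] (faults so far: 8)
  FIFO total faults: 8
--- LRU ---
  step 0: ref 6 -> FAULT, frames=[6,-,-] (faults so far: 1)
  step 1: ref 4 -> FAULT, frames=[6,4,-] (faults so far: 2)
  step 2: ref 4 -> HIT, frames=[6,4,-] (faults so far: 2)
  step 3: ref 2 -> FAULT, frames=[6,4,2] (faults so far: 3)
  step 4: ref 5 -> FAULT, evict 6, frames=[5,4,2] (faults so far: 4)
  step 5: ref 5 -> HIT, frames=[5,4,2] (faults so far: 4)
  step 6: ref 5 -> HIT, frames=[5,4,2] (faults so far: 4)
  step 7: ref 2 -> HIT, frames=[5,4,2] (faults so far: 4)
  step 8: ref 6 -> FAULT, evict 4, frames=[5,6,2] (faults so far: 5)
  step 9: ref 3 -> FAULT, evict 5, frames=[3,6,2] (faults so far: 6)
  step 10: ref 6 -> HIT, frames=[3,6,2] (faults so far: 6)
  step 11: ref 2 -> HIT, frames=[3,6,2] (faults so far: 6)
  step 12: ref 1 -> FAULT, evict 3, frames=[1,6,2] (faults so far: 7)
  LRU total faults: 7
--- Optimal ---
  step 0: ref 6 -> FAULT, frames=[6,-,-] (faults so far: 1)
  step 1: ref 4 -> FAULT, frames=[6,4,-] (faults so far: 2)
  step 2: ref 4 -> HIT, frames=[6,4,-] (faults so far: 2)
  step 3: ref 2 -> FAULT, frames=[6,4,2] (faults so far: 3)
  step 4: ref 5 -> FAULT, evict 4, frames=[6,5,2] (faults so far: 4)
  step 5: ref 5 -> HIT, frames=[6,5,2] (faults so far: 4)
  step 6: ref 5 -> HIT, frames=[6,5,2] (faults so far: 4)
  step 7: ref 2 -> HIT, frames=[6,5,2] (faults so far: 4)
  step 8: ref 6 -> HIT, frames=[6,5,2] (faults so far: 4)
  step 9: ref 3 -> FAULT, evict 5, frames=[6,3,2] (faults so far: 5)
  step 10: ref 6 -> HIT, frames=[6,3,2] (faults so far: 5)
  step 11: ref 2 -> HIT, frames=[6,3,2] (faults so far: 5)
  step 12: ref 1 -> FAULT, evict 2, frames=[6,3,1] (faults so far: 6)
  Optimal total faults: 6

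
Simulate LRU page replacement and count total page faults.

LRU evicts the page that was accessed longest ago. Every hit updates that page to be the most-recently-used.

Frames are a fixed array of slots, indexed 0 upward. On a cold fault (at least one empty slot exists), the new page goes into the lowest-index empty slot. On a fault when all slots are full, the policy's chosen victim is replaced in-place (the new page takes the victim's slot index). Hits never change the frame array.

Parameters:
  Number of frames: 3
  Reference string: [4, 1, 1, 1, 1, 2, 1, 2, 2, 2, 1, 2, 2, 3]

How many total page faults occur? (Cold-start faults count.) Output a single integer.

Answer: 4

Derivation:
Step 0: ref 4 → FAULT, frames=[4,-,-]
Step 1: ref 1 → FAULT, frames=[4,1,-]
Step 2: ref 1 → HIT, frames=[4,1,-]
Step 3: ref 1 → HIT, frames=[4,1,-]
Step 4: ref 1 → HIT, frames=[4,1,-]
Step 5: ref 2 → FAULT, frames=[4,1,2]
Step 6: ref 1 → HIT, frames=[4,1,2]
Step 7: ref 2 → HIT, frames=[4,1,2]
Step 8: ref 2 → HIT, frames=[4,1,2]
Step 9: ref 2 → HIT, frames=[4,1,2]
Step 10: ref 1 → HIT, frames=[4,1,2]
Step 11: ref 2 → HIT, frames=[4,1,2]
Step 12: ref 2 → HIT, frames=[4,1,2]
Step 13: ref 3 → FAULT (evict 4), frames=[3,1,2]
Total faults: 4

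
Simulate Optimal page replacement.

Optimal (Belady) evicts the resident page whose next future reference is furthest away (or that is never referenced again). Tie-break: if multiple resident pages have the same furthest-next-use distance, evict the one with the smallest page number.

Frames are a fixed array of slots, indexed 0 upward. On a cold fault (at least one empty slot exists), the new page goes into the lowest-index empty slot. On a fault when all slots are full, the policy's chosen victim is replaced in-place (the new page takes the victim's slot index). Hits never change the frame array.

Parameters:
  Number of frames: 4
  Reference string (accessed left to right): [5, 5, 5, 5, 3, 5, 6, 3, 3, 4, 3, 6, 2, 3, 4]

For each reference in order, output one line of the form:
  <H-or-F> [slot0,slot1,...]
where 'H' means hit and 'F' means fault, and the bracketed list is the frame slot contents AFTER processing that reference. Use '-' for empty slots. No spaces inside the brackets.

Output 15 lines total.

F [5,-,-,-]
H [5,-,-,-]
H [5,-,-,-]
H [5,-,-,-]
F [5,3,-,-]
H [5,3,-,-]
F [5,3,6,-]
H [5,3,6,-]
H [5,3,6,-]
F [5,3,6,4]
H [5,3,6,4]
H [5,3,6,4]
F [2,3,6,4]
H [2,3,6,4]
H [2,3,6,4]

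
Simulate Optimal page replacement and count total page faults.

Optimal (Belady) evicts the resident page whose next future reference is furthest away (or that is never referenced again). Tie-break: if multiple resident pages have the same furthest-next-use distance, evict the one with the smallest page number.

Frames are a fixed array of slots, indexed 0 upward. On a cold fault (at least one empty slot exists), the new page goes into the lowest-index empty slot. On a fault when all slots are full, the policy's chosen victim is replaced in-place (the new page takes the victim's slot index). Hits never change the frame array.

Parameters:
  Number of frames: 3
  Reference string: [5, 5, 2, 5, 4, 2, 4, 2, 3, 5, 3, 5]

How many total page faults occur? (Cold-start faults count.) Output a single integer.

Step 0: ref 5 → FAULT, frames=[5,-,-]
Step 1: ref 5 → HIT, frames=[5,-,-]
Step 2: ref 2 → FAULT, frames=[5,2,-]
Step 3: ref 5 → HIT, frames=[5,2,-]
Step 4: ref 4 → FAULT, frames=[5,2,4]
Step 5: ref 2 → HIT, frames=[5,2,4]
Step 6: ref 4 → HIT, frames=[5,2,4]
Step 7: ref 2 → HIT, frames=[5,2,4]
Step 8: ref 3 → FAULT (evict 2), frames=[5,3,4]
Step 9: ref 5 → HIT, frames=[5,3,4]
Step 10: ref 3 → HIT, frames=[5,3,4]
Step 11: ref 5 → HIT, frames=[5,3,4]
Total faults: 4

Answer: 4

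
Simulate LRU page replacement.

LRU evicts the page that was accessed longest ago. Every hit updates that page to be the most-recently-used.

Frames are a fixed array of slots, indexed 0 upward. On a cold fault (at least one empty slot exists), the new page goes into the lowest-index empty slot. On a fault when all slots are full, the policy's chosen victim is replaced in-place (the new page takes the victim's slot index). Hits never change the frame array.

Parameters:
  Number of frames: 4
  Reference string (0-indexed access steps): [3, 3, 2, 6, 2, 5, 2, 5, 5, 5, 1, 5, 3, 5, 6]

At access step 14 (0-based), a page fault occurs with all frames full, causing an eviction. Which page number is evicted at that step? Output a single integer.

Step 0: ref 3 -> FAULT, frames=[3,-,-,-]
Step 1: ref 3 -> HIT, frames=[3,-,-,-]
Step 2: ref 2 -> FAULT, frames=[3,2,-,-]
Step 3: ref 6 -> FAULT, frames=[3,2,6,-]
Step 4: ref 2 -> HIT, frames=[3,2,6,-]
Step 5: ref 5 -> FAULT, frames=[3,2,6,5]
Step 6: ref 2 -> HIT, frames=[3,2,6,5]
Step 7: ref 5 -> HIT, frames=[3,2,6,5]
Step 8: ref 5 -> HIT, frames=[3,2,6,5]
Step 9: ref 5 -> HIT, frames=[3,2,6,5]
Step 10: ref 1 -> FAULT, evict 3, frames=[1,2,6,5]
Step 11: ref 5 -> HIT, frames=[1,2,6,5]
Step 12: ref 3 -> FAULT, evict 6, frames=[1,2,3,5]
Step 13: ref 5 -> HIT, frames=[1,2,3,5]
Step 14: ref 6 -> FAULT, evict 2, frames=[1,6,3,5]
At step 14: evicted page 2

Answer: 2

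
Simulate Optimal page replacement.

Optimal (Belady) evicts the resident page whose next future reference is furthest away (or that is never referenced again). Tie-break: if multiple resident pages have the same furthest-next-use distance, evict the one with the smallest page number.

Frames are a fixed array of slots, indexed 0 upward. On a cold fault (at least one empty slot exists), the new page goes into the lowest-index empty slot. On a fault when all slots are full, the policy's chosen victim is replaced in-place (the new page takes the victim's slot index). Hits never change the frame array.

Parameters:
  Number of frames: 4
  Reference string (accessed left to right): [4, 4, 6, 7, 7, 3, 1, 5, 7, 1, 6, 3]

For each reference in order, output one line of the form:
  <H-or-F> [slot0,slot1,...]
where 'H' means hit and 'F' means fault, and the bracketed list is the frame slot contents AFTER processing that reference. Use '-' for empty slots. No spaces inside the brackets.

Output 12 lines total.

F [4,-,-,-]
H [4,-,-,-]
F [4,6,-,-]
F [4,6,7,-]
H [4,6,7,-]
F [4,6,7,3]
F [1,6,7,3]
F [1,6,7,5]
H [1,6,7,5]
H [1,6,7,5]
H [1,6,7,5]
F [3,6,7,5]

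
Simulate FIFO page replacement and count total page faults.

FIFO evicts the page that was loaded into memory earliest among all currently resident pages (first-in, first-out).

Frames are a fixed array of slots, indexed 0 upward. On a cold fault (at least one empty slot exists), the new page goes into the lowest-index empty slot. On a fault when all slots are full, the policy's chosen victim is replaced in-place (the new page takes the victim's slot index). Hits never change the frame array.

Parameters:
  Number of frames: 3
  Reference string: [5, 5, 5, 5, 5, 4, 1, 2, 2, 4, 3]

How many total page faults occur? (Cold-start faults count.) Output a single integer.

Answer: 5

Derivation:
Step 0: ref 5 → FAULT, frames=[5,-,-]
Step 1: ref 5 → HIT, frames=[5,-,-]
Step 2: ref 5 → HIT, frames=[5,-,-]
Step 3: ref 5 → HIT, frames=[5,-,-]
Step 4: ref 5 → HIT, frames=[5,-,-]
Step 5: ref 4 → FAULT, frames=[5,4,-]
Step 6: ref 1 → FAULT, frames=[5,4,1]
Step 7: ref 2 → FAULT (evict 5), frames=[2,4,1]
Step 8: ref 2 → HIT, frames=[2,4,1]
Step 9: ref 4 → HIT, frames=[2,4,1]
Step 10: ref 3 → FAULT (evict 4), frames=[2,3,1]
Total faults: 5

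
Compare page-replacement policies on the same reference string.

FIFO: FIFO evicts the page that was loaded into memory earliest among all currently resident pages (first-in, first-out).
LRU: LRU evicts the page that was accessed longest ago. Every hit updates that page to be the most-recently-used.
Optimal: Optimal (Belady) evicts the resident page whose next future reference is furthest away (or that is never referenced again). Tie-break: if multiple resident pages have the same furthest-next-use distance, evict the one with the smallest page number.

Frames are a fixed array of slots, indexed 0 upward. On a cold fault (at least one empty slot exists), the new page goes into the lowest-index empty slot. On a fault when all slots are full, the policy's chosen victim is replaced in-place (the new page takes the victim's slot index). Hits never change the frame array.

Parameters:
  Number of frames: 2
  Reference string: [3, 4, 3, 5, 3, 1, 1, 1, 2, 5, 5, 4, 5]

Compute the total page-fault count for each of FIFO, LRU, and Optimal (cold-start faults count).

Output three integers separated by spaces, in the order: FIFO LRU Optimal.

--- FIFO ---
  step 0: ref 3 -> FAULT, frames=[3,-] (faults so far: 1)
  step 1: ref 4 -> FAULT, frames=[3,4] (faults so far: 2)
  step 2: ref 3 -> HIT, frames=[3,4] (faults so far: 2)
  step 3: ref 5 -> FAULT, evict 3, frames=[5,4] (faults so far: 3)
  step 4: ref 3 -> FAULT, evict 4, frames=[5,3] (faults so far: 4)
  step 5: ref 1 -> FAULT, evict 5, frames=[1,3] (faults so far: 5)
  step 6: ref 1 -> HIT, frames=[1,3] (faults so far: 5)
  step 7: ref 1 -> HIT, frames=[1,3] (faults so far: 5)
  step 8: ref 2 -> FAULT, evict 3, frames=[1,2] (faults so far: 6)
  step 9: ref 5 -> FAULT, evict 1, frames=[5,2] (faults so far: 7)
  step 10: ref 5 -> HIT, frames=[5,2] (faults so far: 7)
  step 11: ref 4 -> FAULT, evict 2, frames=[5,4] (faults so far: 8)
  step 12: ref 5 -> HIT, frames=[5,4] (faults so far: 8)
  FIFO total faults: 8
--- LRU ---
  step 0: ref 3 -> FAULT, frames=[3,-] (faults so far: 1)
  step 1: ref 4 -> FAULT, frames=[3,4] (faults so far: 2)
  step 2: ref 3 -> HIT, frames=[3,4] (faults so far: 2)
  step 3: ref 5 -> FAULT, evict 4, frames=[3,5] (faults so far: 3)
  step 4: ref 3 -> HIT, frames=[3,5] (faults so far: 3)
  step 5: ref 1 -> FAULT, evict 5, frames=[3,1] (faults so far: 4)
  step 6: ref 1 -> HIT, frames=[3,1] (faults so far: 4)
  step 7: ref 1 -> HIT, frames=[3,1] (faults so far: 4)
  step 8: ref 2 -> FAULT, evict 3, frames=[2,1] (faults so far: 5)
  step 9: ref 5 -> FAULT, evict 1, frames=[2,5] (faults so far: 6)
  step 10: ref 5 -> HIT, frames=[2,5] (faults so far: 6)
  step 11: ref 4 -> FAULT, evict 2, frames=[4,5] (faults so far: 7)
  step 12: ref 5 -> HIT, frames=[4,5] (faults so far: 7)
  LRU total faults: 7
--- Optimal ---
  step 0: ref 3 -> FAULT, frames=[3,-] (faults so far: 1)
  step 1: ref 4 -> FAULT, frames=[3,4] (faults so far: 2)
  step 2: ref 3 -> HIT, frames=[3,4] (faults so far: 2)
  step 3: ref 5 -> FAULT, evict 4, frames=[3,5] (faults so far: 3)
  step 4: ref 3 -> HIT, frames=[3,5] (faults so far: 3)
  step 5: ref 1 -> FAULT, evict 3, frames=[1,5] (faults so far: 4)
  step 6: ref 1 -> HIT, frames=[1,5] (faults so far: 4)
  step 7: ref 1 -> HIT, frames=[1,5] (faults so far: 4)
  step 8: ref 2 -> FAULT, evict 1, frames=[2,5] (faults so far: 5)
  step 9: ref 5 -> HIT, frames=[2,5] (faults so far: 5)
  step 10: ref 5 -> HIT, frames=[2,5] (faults so far: 5)
  step 11: ref 4 -> FAULT, evict 2, frames=[4,5] (faults so far: 6)
  step 12: ref 5 -> HIT, frames=[4,5] (faults so far: 6)
  Optimal total faults: 6

Answer: 8 7 6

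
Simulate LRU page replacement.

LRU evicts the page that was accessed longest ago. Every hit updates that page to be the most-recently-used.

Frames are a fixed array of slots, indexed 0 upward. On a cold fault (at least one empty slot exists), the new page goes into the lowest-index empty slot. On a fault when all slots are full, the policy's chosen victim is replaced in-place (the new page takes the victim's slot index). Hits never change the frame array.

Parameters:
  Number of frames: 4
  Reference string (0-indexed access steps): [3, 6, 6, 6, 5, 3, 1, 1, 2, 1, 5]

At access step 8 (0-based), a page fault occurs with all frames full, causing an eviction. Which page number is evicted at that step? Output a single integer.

Answer: 6

Derivation:
Step 0: ref 3 -> FAULT, frames=[3,-,-,-]
Step 1: ref 6 -> FAULT, frames=[3,6,-,-]
Step 2: ref 6 -> HIT, frames=[3,6,-,-]
Step 3: ref 6 -> HIT, frames=[3,6,-,-]
Step 4: ref 5 -> FAULT, frames=[3,6,5,-]
Step 5: ref 3 -> HIT, frames=[3,6,5,-]
Step 6: ref 1 -> FAULT, frames=[3,6,5,1]
Step 7: ref 1 -> HIT, frames=[3,6,5,1]
Step 8: ref 2 -> FAULT, evict 6, frames=[3,2,5,1]
At step 8: evicted page 6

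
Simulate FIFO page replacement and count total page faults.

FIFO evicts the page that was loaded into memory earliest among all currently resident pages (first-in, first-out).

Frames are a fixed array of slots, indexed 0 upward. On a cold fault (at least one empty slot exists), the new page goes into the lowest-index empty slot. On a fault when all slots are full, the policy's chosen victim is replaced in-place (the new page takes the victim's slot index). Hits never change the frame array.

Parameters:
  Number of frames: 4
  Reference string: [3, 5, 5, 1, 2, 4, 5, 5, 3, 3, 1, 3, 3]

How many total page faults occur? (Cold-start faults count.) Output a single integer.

Answer: 6

Derivation:
Step 0: ref 3 → FAULT, frames=[3,-,-,-]
Step 1: ref 5 → FAULT, frames=[3,5,-,-]
Step 2: ref 5 → HIT, frames=[3,5,-,-]
Step 3: ref 1 → FAULT, frames=[3,5,1,-]
Step 4: ref 2 → FAULT, frames=[3,5,1,2]
Step 5: ref 4 → FAULT (evict 3), frames=[4,5,1,2]
Step 6: ref 5 → HIT, frames=[4,5,1,2]
Step 7: ref 5 → HIT, frames=[4,5,1,2]
Step 8: ref 3 → FAULT (evict 5), frames=[4,3,1,2]
Step 9: ref 3 → HIT, frames=[4,3,1,2]
Step 10: ref 1 → HIT, frames=[4,3,1,2]
Step 11: ref 3 → HIT, frames=[4,3,1,2]
Step 12: ref 3 → HIT, frames=[4,3,1,2]
Total faults: 6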